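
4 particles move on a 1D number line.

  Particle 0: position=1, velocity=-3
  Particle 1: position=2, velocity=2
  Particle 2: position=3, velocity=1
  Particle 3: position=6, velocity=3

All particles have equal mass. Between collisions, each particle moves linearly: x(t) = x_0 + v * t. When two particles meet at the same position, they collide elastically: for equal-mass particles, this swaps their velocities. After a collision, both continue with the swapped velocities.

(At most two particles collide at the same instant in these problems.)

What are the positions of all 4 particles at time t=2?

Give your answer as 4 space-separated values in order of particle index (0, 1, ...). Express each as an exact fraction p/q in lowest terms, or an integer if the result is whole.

Answer: -5 5 6 12

Derivation:
Collision at t=1: particles 1 and 2 swap velocities; positions: p0=-2 p1=4 p2=4 p3=9; velocities now: v0=-3 v1=1 v2=2 v3=3
Advance to t=2 (no further collisions before then); velocities: v0=-3 v1=1 v2=2 v3=3; positions = -5 5 6 12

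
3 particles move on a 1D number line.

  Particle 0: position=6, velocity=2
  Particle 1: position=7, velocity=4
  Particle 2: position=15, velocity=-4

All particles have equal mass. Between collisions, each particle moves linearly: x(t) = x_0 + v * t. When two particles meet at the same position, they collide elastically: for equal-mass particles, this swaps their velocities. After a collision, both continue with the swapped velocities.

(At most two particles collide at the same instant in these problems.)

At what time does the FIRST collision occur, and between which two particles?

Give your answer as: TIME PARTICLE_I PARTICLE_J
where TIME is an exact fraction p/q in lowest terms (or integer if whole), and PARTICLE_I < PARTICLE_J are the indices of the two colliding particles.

Answer: 1 1 2

Derivation:
Pair (0,1): pos 6,7 vel 2,4 -> not approaching (rel speed -2 <= 0)
Pair (1,2): pos 7,15 vel 4,-4 -> gap=8, closing at 8/unit, collide at t=1
Earliest collision: t=1 between 1 and 2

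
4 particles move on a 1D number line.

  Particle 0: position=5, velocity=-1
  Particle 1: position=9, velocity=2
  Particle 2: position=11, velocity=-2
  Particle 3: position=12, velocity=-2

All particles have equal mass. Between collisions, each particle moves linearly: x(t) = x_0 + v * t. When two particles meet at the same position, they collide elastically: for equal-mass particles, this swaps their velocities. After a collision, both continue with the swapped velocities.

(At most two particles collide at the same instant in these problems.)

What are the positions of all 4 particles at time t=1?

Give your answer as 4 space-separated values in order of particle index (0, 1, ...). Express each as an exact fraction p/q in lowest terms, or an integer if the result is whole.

Answer: 4 9 10 11

Derivation:
Collision at t=1/2: particles 1 and 2 swap velocities; positions: p0=9/2 p1=10 p2=10 p3=11; velocities now: v0=-1 v1=-2 v2=2 v3=-2
Collision at t=3/4: particles 2 and 3 swap velocities; positions: p0=17/4 p1=19/2 p2=21/2 p3=21/2; velocities now: v0=-1 v1=-2 v2=-2 v3=2
Advance to t=1 (no further collisions before then); velocities: v0=-1 v1=-2 v2=-2 v3=2; positions = 4 9 10 11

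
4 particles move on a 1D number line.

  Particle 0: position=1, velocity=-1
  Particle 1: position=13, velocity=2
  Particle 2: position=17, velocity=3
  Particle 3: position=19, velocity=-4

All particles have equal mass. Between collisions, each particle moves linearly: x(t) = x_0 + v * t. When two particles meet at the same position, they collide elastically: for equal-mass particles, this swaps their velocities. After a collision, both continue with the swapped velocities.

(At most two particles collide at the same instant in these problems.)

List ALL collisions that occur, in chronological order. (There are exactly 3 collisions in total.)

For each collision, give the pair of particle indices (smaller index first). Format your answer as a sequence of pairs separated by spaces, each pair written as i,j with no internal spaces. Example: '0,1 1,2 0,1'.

Collision at t=2/7: particles 2 and 3 swap velocities; positions: p0=5/7 p1=95/7 p2=125/7 p3=125/7; velocities now: v0=-1 v1=2 v2=-4 v3=3
Collision at t=1: particles 1 and 2 swap velocities; positions: p0=0 p1=15 p2=15 p3=20; velocities now: v0=-1 v1=-4 v2=2 v3=3
Collision at t=6: particles 0 and 1 swap velocities; positions: p0=-5 p1=-5 p2=25 p3=35; velocities now: v0=-4 v1=-1 v2=2 v3=3

Answer: 2,3 1,2 0,1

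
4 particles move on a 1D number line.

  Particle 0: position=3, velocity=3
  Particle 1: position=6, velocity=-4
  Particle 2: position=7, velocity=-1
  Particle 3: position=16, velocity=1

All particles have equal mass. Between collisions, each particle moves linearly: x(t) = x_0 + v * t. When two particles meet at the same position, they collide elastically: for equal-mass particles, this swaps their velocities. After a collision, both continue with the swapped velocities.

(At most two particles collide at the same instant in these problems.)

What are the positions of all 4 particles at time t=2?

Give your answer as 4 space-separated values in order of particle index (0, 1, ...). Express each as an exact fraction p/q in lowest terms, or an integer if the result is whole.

Answer: -2 5 9 18

Derivation:
Collision at t=3/7: particles 0 and 1 swap velocities; positions: p0=30/7 p1=30/7 p2=46/7 p3=115/7; velocities now: v0=-4 v1=3 v2=-1 v3=1
Collision at t=1: particles 1 and 2 swap velocities; positions: p0=2 p1=6 p2=6 p3=17; velocities now: v0=-4 v1=-1 v2=3 v3=1
Advance to t=2 (no further collisions before then); velocities: v0=-4 v1=-1 v2=3 v3=1; positions = -2 5 9 18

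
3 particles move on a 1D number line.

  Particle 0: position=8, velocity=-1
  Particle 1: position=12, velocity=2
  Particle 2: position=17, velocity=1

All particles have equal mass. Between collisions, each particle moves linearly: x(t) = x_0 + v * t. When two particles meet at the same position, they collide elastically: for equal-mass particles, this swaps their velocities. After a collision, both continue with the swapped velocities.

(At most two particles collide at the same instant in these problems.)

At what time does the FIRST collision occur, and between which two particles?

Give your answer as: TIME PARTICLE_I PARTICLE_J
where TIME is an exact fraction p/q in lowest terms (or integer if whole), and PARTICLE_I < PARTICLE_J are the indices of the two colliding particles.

Answer: 5 1 2

Derivation:
Pair (0,1): pos 8,12 vel -1,2 -> not approaching (rel speed -3 <= 0)
Pair (1,2): pos 12,17 vel 2,1 -> gap=5, closing at 1/unit, collide at t=5
Earliest collision: t=5 between 1 and 2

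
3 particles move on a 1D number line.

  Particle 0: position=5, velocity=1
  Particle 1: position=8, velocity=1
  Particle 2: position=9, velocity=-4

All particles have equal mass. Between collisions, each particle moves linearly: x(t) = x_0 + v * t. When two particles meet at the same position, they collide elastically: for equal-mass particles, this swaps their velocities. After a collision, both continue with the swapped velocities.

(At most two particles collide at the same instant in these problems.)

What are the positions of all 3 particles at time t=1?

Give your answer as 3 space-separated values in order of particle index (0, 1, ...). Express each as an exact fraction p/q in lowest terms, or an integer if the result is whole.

Collision at t=1/5: particles 1 and 2 swap velocities; positions: p0=26/5 p1=41/5 p2=41/5; velocities now: v0=1 v1=-4 v2=1
Collision at t=4/5: particles 0 and 1 swap velocities; positions: p0=29/5 p1=29/5 p2=44/5; velocities now: v0=-4 v1=1 v2=1
Advance to t=1 (no further collisions before then); velocities: v0=-4 v1=1 v2=1; positions = 5 6 9

Answer: 5 6 9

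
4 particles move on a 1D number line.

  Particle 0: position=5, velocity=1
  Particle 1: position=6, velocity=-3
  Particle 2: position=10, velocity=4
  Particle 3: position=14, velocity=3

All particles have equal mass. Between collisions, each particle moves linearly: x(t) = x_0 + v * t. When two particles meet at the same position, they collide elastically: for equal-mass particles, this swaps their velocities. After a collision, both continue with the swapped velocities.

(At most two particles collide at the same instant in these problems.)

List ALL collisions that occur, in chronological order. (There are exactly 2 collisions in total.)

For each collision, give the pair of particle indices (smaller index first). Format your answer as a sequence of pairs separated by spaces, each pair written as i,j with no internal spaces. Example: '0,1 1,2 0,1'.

Answer: 0,1 2,3

Derivation:
Collision at t=1/4: particles 0 and 1 swap velocities; positions: p0=21/4 p1=21/4 p2=11 p3=59/4; velocities now: v0=-3 v1=1 v2=4 v3=3
Collision at t=4: particles 2 and 3 swap velocities; positions: p0=-6 p1=9 p2=26 p3=26; velocities now: v0=-3 v1=1 v2=3 v3=4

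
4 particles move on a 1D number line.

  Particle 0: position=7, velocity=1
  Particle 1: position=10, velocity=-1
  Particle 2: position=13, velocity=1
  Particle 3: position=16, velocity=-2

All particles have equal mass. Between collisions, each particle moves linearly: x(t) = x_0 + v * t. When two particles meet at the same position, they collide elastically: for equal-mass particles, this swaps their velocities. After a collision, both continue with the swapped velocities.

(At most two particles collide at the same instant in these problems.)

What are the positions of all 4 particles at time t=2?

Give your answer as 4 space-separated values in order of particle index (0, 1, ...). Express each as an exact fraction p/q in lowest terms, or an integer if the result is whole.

Collision at t=1: particles 2 and 3 swap velocities; positions: p0=8 p1=9 p2=14 p3=14; velocities now: v0=1 v1=-1 v2=-2 v3=1
Collision at t=3/2: particles 0 and 1 swap velocities; positions: p0=17/2 p1=17/2 p2=13 p3=29/2; velocities now: v0=-1 v1=1 v2=-2 v3=1
Advance to t=2 (no further collisions before then); velocities: v0=-1 v1=1 v2=-2 v3=1; positions = 8 9 12 15

Answer: 8 9 12 15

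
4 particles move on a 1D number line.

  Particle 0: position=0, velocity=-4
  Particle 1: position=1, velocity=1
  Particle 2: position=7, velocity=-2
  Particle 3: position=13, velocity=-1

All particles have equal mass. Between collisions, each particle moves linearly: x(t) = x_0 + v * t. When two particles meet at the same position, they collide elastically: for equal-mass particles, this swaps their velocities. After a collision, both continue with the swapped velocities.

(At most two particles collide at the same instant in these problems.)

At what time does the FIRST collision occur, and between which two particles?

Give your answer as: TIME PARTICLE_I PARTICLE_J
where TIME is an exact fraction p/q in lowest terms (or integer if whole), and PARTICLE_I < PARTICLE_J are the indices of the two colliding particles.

Pair (0,1): pos 0,1 vel -4,1 -> not approaching (rel speed -5 <= 0)
Pair (1,2): pos 1,7 vel 1,-2 -> gap=6, closing at 3/unit, collide at t=2
Pair (2,3): pos 7,13 vel -2,-1 -> not approaching (rel speed -1 <= 0)
Earliest collision: t=2 between 1 and 2

Answer: 2 1 2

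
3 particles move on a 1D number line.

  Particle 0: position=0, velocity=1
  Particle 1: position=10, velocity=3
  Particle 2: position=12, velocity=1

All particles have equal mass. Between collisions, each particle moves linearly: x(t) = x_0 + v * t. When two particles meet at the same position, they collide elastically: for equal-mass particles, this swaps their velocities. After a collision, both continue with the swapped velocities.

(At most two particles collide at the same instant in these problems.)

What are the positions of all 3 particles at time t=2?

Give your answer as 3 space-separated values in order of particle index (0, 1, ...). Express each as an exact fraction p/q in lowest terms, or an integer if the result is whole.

Answer: 2 14 16

Derivation:
Collision at t=1: particles 1 and 2 swap velocities; positions: p0=1 p1=13 p2=13; velocities now: v0=1 v1=1 v2=3
Advance to t=2 (no further collisions before then); velocities: v0=1 v1=1 v2=3; positions = 2 14 16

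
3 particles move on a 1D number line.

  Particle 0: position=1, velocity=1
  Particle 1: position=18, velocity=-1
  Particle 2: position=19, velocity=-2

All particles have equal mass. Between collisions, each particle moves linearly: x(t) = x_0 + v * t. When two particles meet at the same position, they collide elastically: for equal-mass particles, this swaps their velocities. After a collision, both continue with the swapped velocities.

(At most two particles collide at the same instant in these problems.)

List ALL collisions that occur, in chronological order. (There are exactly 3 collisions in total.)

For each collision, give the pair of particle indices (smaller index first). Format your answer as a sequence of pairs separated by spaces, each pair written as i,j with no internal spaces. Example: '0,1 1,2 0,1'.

Answer: 1,2 0,1 1,2

Derivation:
Collision at t=1: particles 1 and 2 swap velocities; positions: p0=2 p1=17 p2=17; velocities now: v0=1 v1=-2 v2=-1
Collision at t=6: particles 0 and 1 swap velocities; positions: p0=7 p1=7 p2=12; velocities now: v0=-2 v1=1 v2=-1
Collision at t=17/2: particles 1 and 2 swap velocities; positions: p0=2 p1=19/2 p2=19/2; velocities now: v0=-2 v1=-1 v2=1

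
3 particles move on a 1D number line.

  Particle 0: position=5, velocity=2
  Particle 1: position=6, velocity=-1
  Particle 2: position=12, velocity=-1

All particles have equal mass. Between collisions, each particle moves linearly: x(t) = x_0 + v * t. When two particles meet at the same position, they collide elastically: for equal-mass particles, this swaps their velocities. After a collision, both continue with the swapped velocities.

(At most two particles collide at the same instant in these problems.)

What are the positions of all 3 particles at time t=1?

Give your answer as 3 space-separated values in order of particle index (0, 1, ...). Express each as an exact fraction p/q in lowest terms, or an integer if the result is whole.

Answer: 5 7 11

Derivation:
Collision at t=1/3: particles 0 and 1 swap velocities; positions: p0=17/3 p1=17/3 p2=35/3; velocities now: v0=-1 v1=2 v2=-1
Advance to t=1 (no further collisions before then); velocities: v0=-1 v1=2 v2=-1; positions = 5 7 11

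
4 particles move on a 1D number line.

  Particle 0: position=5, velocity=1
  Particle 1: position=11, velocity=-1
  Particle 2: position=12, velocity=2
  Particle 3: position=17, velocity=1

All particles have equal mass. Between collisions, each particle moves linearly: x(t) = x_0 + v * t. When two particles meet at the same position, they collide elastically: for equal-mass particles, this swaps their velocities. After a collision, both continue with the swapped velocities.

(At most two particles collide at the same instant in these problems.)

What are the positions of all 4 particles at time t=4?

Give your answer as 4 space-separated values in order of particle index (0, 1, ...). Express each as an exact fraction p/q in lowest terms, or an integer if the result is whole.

Collision at t=3: particles 0 and 1 swap velocities; positions: p0=8 p1=8 p2=18 p3=20; velocities now: v0=-1 v1=1 v2=2 v3=1
Advance to t=4 (no further collisions before then); velocities: v0=-1 v1=1 v2=2 v3=1; positions = 7 9 20 21

Answer: 7 9 20 21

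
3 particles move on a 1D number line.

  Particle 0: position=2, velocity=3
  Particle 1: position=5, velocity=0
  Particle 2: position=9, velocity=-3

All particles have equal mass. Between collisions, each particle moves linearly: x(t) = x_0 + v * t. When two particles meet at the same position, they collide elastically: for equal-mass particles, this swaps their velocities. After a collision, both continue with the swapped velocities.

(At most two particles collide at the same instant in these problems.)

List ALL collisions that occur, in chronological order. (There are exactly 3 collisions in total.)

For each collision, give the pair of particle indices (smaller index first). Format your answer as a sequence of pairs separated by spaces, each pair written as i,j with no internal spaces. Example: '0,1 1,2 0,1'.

Answer: 0,1 1,2 0,1

Derivation:
Collision at t=1: particles 0 and 1 swap velocities; positions: p0=5 p1=5 p2=6; velocities now: v0=0 v1=3 v2=-3
Collision at t=7/6: particles 1 and 2 swap velocities; positions: p0=5 p1=11/2 p2=11/2; velocities now: v0=0 v1=-3 v2=3
Collision at t=4/3: particles 0 and 1 swap velocities; positions: p0=5 p1=5 p2=6; velocities now: v0=-3 v1=0 v2=3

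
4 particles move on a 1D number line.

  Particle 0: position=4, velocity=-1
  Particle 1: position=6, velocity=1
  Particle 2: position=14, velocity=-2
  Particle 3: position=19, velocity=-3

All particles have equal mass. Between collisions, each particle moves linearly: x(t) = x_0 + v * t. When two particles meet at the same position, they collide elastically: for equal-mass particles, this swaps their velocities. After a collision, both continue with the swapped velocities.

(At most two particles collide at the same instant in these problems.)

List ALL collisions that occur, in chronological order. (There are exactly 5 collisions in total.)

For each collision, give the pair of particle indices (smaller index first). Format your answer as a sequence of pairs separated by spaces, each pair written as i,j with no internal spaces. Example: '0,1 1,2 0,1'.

Collision at t=8/3: particles 1 and 2 swap velocities; positions: p0=4/3 p1=26/3 p2=26/3 p3=11; velocities now: v0=-1 v1=-2 v2=1 v3=-3
Collision at t=13/4: particles 2 and 3 swap velocities; positions: p0=3/4 p1=15/2 p2=37/4 p3=37/4; velocities now: v0=-1 v1=-2 v2=-3 v3=1
Collision at t=5: particles 1 and 2 swap velocities; positions: p0=-1 p1=4 p2=4 p3=11; velocities now: v0=-1 v1=-3 v2=-2 v3=1
Collision at t=15/2: particles 0 and 1 swap velocities; positions: p0=-7/2 p1=-7/2 p2=-1 p3=27/2; velocities now: v0=-3 v1=-1 v2=-2 v3=1
Collision at t=10: particles 1 and 2 swap velocities; positions: p0=-11 p1=-6 p2=-6 p3=16; velocities now: v0=-3 v1=-2 v2=-1 v3=1

Answer: 1,2 2,3 1,2 0,1 1,2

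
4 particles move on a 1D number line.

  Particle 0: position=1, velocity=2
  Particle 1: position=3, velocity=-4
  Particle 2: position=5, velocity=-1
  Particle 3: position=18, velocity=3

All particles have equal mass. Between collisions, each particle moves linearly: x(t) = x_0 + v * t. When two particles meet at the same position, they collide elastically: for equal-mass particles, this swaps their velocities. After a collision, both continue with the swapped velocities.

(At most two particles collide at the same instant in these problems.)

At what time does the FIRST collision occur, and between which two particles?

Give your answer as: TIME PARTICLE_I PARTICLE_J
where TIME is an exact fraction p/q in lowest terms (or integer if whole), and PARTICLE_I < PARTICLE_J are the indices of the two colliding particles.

Answer: 1/3 0 1

Derivation:
Pair (0,1): pos 1,3 vel 2,-4 -> gap=2, closing at 6/unit, collide at t=1/3
Pair (1,2): pos 3,5 vel -4,-1 -> not approaching (rel speed -3 <= 0)
Pair (2,3): pos 5,18 vel -1,3 -> not approaching (rel speed -4 <= 0)
Earliest collision: t=1/3 between 0 and 1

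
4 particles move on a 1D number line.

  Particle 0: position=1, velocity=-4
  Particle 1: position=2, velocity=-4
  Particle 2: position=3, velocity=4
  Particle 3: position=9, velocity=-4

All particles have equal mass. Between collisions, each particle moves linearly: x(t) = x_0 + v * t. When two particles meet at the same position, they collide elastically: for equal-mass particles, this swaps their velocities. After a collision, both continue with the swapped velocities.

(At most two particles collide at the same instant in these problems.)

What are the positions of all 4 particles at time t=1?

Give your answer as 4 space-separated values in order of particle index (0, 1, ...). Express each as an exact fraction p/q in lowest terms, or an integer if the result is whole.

Collision at t=3/4: particles 2 and 3 swap velocities; positions: p0=-2 p1=-1 p2=6 p3=6; velocities now: v0=-4 v1=-4 v2=-4 v3=4
Advance to t=1 (no further collisions before then); velocities: v0=-4 v1=-4 v2=-4 v3=4; positions = -3 -2 5 7

Answer: -3 -2 5 7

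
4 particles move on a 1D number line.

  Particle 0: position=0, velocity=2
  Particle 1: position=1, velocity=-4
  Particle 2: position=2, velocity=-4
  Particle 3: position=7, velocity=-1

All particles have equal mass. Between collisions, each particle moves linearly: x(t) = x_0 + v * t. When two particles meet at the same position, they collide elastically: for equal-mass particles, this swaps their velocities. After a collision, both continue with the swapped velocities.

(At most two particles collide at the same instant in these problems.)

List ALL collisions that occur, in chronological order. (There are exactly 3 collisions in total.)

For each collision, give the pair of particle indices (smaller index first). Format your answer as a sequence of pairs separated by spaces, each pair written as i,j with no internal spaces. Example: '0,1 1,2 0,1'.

Collision at t=1/6: particles 0 and 1 swap velocities; positions: p0=1/3 p1=1/3 p2=4/3 p3=41/6; velocities now: v0=-4 v1=2 v2=-4 v3=-1
Collision at t=1/3: particles 1 and 2 swap velocities; positions: p0=-1/3 p1=2/3 p2=2/3 p3=20/3; velocities now: v0=-4 v1=-4 v2=2 v3=-1
Collision at t=7/3: particles 2 and 3 swap velocities; positions: p0=-25/3 p1=-22/3 p2=14/3 p3=14/3; velocities now: v0=-4 v1=-4 v2=-1 v3=2

Answer: 0,1 1,2 2,3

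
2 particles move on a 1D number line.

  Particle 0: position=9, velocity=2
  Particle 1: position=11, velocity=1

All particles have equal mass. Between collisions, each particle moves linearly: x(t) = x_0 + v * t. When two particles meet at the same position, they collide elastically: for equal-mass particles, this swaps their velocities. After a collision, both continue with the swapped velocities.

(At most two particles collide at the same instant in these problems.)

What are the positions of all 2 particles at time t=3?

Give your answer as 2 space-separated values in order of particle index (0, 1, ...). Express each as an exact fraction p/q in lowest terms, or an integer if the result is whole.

Answer: 14 15

Derivation:
Collision at t=2: particles 0 and 1 swap velocities; positions: p0=13 p1=13; velocities now: v0=1 v1=2
Advance to t=3 (no further collisions before then); velocities: v0=1 v1=2; positions = 14 15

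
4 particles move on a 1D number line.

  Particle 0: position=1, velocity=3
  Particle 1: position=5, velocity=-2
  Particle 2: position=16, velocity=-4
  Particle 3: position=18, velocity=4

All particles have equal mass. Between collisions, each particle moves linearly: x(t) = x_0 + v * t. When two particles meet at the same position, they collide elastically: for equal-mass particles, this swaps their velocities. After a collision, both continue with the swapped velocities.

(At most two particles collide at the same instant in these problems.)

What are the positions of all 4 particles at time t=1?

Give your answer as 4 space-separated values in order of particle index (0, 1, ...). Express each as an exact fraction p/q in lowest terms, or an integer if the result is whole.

Answer: 3 4 12 22

Derivation:
Collision at t=4/5: particles 0 and 1 swap velocities; positions: p0=17/5 p1=17/5 p2=64/5 p3=106/5; velocities now: v0=-2 v1=3 v2=-4 v3=4
Advance to t=1 (no further collisions before then); velocities: v0=-2 v1=3 v2=-4 v3=4; positions = 3 4 12 22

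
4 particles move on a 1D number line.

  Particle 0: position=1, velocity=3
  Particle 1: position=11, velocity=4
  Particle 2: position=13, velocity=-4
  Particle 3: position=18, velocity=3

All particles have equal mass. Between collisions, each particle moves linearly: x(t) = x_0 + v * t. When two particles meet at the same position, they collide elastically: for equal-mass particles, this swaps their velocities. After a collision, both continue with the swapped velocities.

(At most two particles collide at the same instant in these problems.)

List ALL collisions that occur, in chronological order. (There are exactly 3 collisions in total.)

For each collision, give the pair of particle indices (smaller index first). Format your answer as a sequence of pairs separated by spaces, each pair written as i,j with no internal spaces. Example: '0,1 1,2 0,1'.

Collision at t=1/4: particles 1 and 2 swap velocities; positions: p0=7/4 p1=12 p2=12 p3=75/4; velocities now: v0=3 v1=-4 v2=4 v3=3
Collision at t=12/7: particles 0 and 1 swap velocities; positions: p0=43/7 p1=43/7 p2=125/7 p3=162/7; velocities now: v0=-4 v1=3 v2=4 v3=3
Collision at t=7: particles 2 and 3 swap velocities; positions: p0=-15 p1=22 p2=39 p3=39; velocities now: v0=-4 v1=3 v2=3 v3=4

Answer: 1,2 0,1 2,3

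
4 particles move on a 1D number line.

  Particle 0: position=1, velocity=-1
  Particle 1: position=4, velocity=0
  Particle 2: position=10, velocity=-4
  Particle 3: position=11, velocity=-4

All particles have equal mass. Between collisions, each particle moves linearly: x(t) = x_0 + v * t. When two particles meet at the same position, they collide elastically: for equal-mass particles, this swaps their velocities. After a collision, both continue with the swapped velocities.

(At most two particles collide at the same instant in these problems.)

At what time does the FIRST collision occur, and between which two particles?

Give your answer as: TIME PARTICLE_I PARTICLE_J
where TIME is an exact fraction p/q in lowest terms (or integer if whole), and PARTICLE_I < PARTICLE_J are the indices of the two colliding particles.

Answer: 3/2 1 2

Derivation:
Pair (0,1): pos 1,4 vel -1,0 -> not approaching (rel speed -1 <= 0)
Pair (1,2): pos 4,10 vel 0,-4 -> gap=6, closing at 4/unit, collide at t=3/2
Pair (2,3): pos 10,11 vel -4,-4 -> not approaching (rel speed 0 <= 0)
Earliest collision: t=3/2 between 1 and 2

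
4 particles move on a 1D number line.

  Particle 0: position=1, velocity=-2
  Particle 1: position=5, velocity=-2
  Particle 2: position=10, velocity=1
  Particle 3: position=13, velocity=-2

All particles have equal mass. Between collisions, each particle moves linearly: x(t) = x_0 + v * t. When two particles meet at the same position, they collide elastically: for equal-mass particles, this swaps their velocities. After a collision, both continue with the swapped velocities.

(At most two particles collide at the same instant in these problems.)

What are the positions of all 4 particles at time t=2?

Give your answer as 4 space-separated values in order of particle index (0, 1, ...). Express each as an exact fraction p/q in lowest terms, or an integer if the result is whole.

Collision at t=1: particles 2 and 3 swap velocities; positions: p0=-1 p1=3 p2=11 p3=11; velocities now: v0=-2 v1=-2 v2=-2 v3=1
Advance to t=2 (no further collisions before then); velocities: v0=-2 v1=-2 v2=-2 v3=1; positions = -3 1 9 12

Answer: -3 1 9 12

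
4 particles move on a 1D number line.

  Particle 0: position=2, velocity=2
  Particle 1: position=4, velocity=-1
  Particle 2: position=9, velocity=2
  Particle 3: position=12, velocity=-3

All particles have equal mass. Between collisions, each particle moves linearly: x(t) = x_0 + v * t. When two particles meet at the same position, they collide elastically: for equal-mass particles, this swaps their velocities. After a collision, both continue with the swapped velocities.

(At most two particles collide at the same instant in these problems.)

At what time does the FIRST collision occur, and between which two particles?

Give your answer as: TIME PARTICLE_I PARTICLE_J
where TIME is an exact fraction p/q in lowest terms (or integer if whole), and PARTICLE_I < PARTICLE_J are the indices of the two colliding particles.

Answer: 3/5 2 3

Derivation:
Pair (0,1): pos 2,4 vel 2,-1 -> gap=2, closing at 3/unit, collide at t=2/3
Pair (1,2): pos 4,9 vel -1,2 -> not approaching (rel speed -3 <= 0)
Pair (2,3): pos 9,12 vel 2,-3 -> gap=3, closing at 5/unit, collide at t=3/5
Earliest collision: t=3/5 between 2 and 3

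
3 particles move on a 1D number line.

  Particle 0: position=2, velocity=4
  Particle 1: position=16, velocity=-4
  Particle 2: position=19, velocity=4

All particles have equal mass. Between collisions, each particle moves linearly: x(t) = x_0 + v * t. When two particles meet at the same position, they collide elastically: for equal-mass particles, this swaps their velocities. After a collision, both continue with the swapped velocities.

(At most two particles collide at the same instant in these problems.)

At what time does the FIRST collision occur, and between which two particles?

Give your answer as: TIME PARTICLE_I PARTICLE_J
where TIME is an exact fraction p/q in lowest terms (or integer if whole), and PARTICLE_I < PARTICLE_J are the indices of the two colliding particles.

Answer: 7/4 0 1

Derivation:
Pair (0,1): pos 2,16 vel 4,-4 -> gap=14, closing at 8/unit, collide at t=7/4
Pair (1,2): pos 16,19 vel -4,4 -> not approaching (rel speed -8 <= 0)
Earliest collision: t=7/4 between 0 and 1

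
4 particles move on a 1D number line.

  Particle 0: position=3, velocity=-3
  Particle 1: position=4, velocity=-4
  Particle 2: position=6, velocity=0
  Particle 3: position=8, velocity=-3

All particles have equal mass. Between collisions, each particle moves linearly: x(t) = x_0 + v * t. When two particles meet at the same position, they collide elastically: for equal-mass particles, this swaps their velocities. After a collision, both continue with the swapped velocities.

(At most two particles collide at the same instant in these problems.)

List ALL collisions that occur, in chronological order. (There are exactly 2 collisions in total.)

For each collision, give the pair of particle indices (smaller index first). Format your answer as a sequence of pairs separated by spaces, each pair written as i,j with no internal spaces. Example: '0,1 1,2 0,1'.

Collision at t=2/3: particles 2 and 3 swap velocities; positions: p0=1 p1=4/3 p2=6 p3=6; velocities now: v0=-3 v1=-4 v2=-3 v3=0
Collision at t=1: particles 0 and 1 swap velocities; positions: p0=0 p1=0 p2=5 p3=6; velocities now: v0=-4 v1=-3 v2=-3 v3=0

Answer: 2,3 0,1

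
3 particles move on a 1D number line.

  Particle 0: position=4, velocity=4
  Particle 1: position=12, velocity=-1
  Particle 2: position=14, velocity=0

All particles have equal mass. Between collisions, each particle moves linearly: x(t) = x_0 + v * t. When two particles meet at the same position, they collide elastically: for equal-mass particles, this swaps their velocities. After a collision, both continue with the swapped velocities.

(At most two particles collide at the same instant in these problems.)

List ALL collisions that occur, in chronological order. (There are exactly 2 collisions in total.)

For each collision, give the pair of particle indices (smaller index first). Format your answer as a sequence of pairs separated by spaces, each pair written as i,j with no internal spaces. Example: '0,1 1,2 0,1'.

Answer: 0,1 1,2

Derivation:
Collision at t=8/5: particles 0 and 1 swap velocities; positions: p0=52/5 p1=52/5 p2=14; velocities now: v0=-1 v1=4 v2=0
Collision at t=5/2: particles 1 and 2 swap velocities; positions: p0=19/2 p1=14 p2=14; velocities now: v0=-1 v1=0 v2=4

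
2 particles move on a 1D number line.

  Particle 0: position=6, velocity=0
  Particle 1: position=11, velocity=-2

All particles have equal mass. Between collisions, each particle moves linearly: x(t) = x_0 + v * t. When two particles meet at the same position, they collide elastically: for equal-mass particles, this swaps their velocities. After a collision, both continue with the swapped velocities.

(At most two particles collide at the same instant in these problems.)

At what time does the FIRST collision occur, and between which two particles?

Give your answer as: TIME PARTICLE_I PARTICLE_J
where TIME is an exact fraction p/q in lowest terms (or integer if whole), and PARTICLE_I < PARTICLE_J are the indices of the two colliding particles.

Answer: 5/2 0 1

Derivation:
Pair (0,1): pos 6,11 vel 0,-2 -> gap=5, closing at 2/unit, collide at t=5/2
Earliest collision: t=5/2 between 0 and 1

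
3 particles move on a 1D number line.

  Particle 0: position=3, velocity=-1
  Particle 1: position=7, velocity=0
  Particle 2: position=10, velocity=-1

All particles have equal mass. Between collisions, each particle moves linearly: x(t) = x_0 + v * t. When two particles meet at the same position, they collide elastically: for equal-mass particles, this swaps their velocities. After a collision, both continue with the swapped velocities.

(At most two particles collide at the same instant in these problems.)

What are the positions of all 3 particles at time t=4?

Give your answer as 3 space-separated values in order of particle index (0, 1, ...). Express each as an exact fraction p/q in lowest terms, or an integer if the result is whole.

Collision at t=3: particles 1 and 2 swap velocities; positions: p0=0 p1=7 p2=7; velocities now: v0=-1 v1=-1 v2=0
Advance to t=4 (no further collisions before then); velocities: v0=-1 v1=-1 v2=0; positions = -1 6 7

Answer: -1 6 7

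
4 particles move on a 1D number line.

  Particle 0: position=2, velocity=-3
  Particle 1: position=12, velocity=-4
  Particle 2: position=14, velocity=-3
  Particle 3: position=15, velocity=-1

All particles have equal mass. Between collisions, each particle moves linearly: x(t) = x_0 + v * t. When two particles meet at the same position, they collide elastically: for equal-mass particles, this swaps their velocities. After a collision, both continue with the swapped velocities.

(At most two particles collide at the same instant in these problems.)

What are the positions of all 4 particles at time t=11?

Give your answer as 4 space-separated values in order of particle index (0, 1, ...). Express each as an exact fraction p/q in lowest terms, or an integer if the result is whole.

Answer: -32 -31 -19 4

Derivation:
Collision at t=10: particles 0 and 1 swap velocities; positions: p0=-28 p1=-28 p2=-16 p3=5; velocities now: v0=-4 v1=-3 v2=-3 v3=-1
Advance to t=11 (no further collisions before then); velocities: v0=-4 v1=-3 v2=-3 v3=-1; positions = -32 -31 -19 4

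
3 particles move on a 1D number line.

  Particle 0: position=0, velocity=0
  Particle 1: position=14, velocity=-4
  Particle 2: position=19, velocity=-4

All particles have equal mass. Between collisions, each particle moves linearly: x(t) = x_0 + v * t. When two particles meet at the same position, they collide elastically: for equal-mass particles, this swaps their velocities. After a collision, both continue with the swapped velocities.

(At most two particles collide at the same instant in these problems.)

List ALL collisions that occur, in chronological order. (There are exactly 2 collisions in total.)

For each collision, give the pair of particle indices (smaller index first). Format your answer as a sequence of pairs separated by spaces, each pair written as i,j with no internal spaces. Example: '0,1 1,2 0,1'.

Answer: 0,1 1,2

Derivation:
Collision at t=7/2: particles 0 and 1 swap velocities; positions: p0=0 p1=0 p2=5; velocities now: v0=-4 v1=0 v2=-4
Collision at t=19/4: particles 1 and 2 swap velocities; positions: p0=-5 p1=0 p2=0; velocities now: v0=-4 v1=-4 v2=0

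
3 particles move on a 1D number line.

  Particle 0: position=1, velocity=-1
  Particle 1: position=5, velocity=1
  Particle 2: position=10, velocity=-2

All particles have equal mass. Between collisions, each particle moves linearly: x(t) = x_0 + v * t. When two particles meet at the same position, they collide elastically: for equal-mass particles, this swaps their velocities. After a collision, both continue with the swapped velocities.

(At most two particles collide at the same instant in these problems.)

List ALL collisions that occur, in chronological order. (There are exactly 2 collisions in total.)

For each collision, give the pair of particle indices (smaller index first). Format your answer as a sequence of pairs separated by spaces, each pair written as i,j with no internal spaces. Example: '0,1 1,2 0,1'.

Collision at t=5/3: particles 1 and 2 swap velocities; positions: p0=-2/3 p1=20/3 p2=20/3; velocities now: v0=-1 v1=-2 v2=1
Collision at t=9: particles 0 and 1 swap velocities; positions: p0=-8 p1=-8 p2=14; velocities now: v0=-2 v1=-1 v2=1

Answer: 1,2 0,1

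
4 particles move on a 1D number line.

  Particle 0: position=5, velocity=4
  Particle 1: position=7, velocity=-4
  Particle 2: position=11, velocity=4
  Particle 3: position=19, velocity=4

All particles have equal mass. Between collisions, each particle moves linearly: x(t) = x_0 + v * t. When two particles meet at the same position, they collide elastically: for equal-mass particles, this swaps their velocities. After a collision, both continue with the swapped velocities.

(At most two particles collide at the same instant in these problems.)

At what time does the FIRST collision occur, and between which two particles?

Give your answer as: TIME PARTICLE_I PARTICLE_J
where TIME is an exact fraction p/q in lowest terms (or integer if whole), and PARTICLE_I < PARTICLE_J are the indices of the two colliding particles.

Answer: 1/4 0 1

Derivation:
Pair (0,1): pos 5,7 vel 4,-4 -> gap=2, closing at 8/unit, collide at t=1/4
Pair (1,2): pos 7,11 vel -4,4 -> not approaching (rel speed -8 <= 0)
Pair (2,3): pos 11,19 vel 4,4 -> not approaching (rel speed 0 <= 0)
Earliest collision: t=1/4 between 0 and 1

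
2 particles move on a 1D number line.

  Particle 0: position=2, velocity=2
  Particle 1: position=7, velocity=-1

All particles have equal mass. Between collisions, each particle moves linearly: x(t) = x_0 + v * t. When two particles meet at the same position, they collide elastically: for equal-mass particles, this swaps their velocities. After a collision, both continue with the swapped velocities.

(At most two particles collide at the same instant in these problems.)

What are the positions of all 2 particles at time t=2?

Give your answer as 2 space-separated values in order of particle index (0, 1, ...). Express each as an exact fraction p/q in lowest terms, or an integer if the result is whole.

Collision at t=5/3: particles 0 and 1 swap velocities; positions: p0=16/3 p1=16/3; velocities now: v0=-1 v1=2
Advance to t=2 (no further collisions before then); velocities: v0=-1 v1=2; positions = 5 6

Answer: 5 6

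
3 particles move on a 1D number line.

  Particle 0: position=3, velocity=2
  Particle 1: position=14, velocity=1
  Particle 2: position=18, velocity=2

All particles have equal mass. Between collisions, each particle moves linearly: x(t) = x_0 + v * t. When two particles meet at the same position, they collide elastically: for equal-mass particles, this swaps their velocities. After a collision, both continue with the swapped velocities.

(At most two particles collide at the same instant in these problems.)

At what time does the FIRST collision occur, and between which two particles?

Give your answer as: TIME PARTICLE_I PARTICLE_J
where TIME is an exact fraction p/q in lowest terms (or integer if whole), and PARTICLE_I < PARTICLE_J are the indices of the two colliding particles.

Answer: 11 0 1

Derivation:
Pair (0,1): pos 3,14 vel 2,1 -> gap=11, closing at 1/unit, collide at t=11
Pair (1,2): pos 14,18 vel 1,2 -> not approaching (rel speed -1 <= 0)
Earliest collision: t=11 between 0 and 1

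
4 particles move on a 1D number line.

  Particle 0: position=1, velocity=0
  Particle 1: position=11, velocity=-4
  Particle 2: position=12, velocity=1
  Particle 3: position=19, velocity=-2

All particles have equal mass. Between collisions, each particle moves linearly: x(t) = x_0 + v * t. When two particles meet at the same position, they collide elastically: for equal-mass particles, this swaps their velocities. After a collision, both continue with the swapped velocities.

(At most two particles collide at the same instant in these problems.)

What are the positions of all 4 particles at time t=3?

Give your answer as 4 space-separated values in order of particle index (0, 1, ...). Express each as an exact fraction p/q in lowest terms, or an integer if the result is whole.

Answer: -1 1 13 15

Derivation:
Collision at t=7/3: particles 2 and 3 swap velocities; positions: p0=1 p1=5/3 p2=43/3 p3=43/3; velocities now: v0=0 v1=-4 v2=-2 v3=1
Collision at t=5/2: particles 0 and 1 swap velocities; positions: p0=1 p1=1 p2=14 p3=29/2; velocities now: v0=-4 v1=0 v2=-2 v3=1
Advance to t=3 (no further collisions before then); velocities: v0=-4 v1=0 v2=-2 v3=1; positions = -1 1 13 15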